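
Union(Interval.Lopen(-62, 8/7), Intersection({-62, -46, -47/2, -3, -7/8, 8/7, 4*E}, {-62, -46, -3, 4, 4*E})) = Union({4*E}, Interval(-62, 8/7))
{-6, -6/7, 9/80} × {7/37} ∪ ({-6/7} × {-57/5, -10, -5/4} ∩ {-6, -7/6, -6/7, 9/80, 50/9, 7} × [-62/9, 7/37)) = ({-6/7} × {-5/4}) ∪ ({-6, -6/7, 9/80} × {7/37})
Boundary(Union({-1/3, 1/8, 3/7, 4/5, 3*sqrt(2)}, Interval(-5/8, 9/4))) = {-5/8, 9/4, 3*sqrt(2)}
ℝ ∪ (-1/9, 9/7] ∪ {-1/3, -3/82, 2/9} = (-∞, ∞)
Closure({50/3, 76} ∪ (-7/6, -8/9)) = [-7/6, -8/9] ∪ {50/3, 76}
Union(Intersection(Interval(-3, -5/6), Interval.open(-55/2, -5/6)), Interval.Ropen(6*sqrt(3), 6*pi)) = Union(Interval.Ropen(-3, -5/6), Interval.Ropen(6*sqrt(3), 6*pi))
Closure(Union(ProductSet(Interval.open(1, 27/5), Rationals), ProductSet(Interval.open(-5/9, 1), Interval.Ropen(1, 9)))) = Union(ProductSet({-5/9, 1}, Interval(1, 9)), ProductSet(Interval(-5/9, 1), {1, 9}), ProductSet(Interval.open(-5/9, 1), Interval.Ropen(1, 9)), ProductSet(Interval(1, 27/5), Reals))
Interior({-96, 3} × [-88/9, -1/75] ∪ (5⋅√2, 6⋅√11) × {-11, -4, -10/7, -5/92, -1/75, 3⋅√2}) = ∅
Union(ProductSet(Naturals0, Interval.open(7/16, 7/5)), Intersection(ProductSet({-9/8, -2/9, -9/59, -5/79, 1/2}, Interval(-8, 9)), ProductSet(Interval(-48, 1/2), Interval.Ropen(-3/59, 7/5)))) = Union(ProductSet({-9/8, -2/9, -9/59, -5/79, 1/2}, Interval.Ropen(-3/59, 7/5)), ProductSet(Naturals0, Interval.open(7/16, 7/5)))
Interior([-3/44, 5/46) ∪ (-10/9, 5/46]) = (-10/9, 5/46)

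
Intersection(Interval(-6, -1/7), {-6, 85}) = {-6}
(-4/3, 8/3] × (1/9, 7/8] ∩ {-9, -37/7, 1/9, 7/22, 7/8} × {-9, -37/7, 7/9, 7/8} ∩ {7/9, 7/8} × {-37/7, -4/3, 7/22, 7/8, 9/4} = {7/8} × {7/8}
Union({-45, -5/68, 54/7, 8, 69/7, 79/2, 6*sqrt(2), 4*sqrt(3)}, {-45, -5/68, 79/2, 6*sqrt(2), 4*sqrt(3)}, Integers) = Union({-5/68, 54/7, 69/7, 79/2, 6*sqrt(2), 4*sqrt(3)}, Integers)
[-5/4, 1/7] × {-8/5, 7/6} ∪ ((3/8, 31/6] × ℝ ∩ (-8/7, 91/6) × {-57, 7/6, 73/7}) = ([-5/4, 1/7] × {-8/5, 7/6}) ∪ ((3/8, 31/6] × {-57, 7/6, 73/7})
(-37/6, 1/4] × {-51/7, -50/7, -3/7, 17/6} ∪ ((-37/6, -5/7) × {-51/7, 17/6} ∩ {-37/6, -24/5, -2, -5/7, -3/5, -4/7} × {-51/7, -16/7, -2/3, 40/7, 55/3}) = (-37/6, 1/4] × {-51/7, -50/7, -3/7, 17/6}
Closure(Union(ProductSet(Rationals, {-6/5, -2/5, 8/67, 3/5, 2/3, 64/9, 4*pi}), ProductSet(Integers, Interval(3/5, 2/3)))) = Union(ProductSet(Integers, Interval(3/5, 2/3)), ProductSet(Reals, {-6/5, -2/5, 8/67, 3/5, 2/3, 64/9, 4*pi}))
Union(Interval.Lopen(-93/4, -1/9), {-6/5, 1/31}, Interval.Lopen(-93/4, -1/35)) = Union({1/31}, Interval.Lopen(-93/4, -1/35))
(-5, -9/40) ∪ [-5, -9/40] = [-5, -9/40]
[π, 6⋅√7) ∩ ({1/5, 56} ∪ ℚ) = ℚ ∩ [π, 6⋅√7)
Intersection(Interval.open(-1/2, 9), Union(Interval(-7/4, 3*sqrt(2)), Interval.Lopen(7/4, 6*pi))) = Interval.open(-1/2, 9)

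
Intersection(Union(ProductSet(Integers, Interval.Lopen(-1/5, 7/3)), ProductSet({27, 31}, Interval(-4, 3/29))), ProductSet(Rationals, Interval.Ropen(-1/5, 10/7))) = Union(ProductSet({27, 31}, Interval(-1/5, 3/29)), ProductSet(Integers, Interval.open(-1/5, 10/7)))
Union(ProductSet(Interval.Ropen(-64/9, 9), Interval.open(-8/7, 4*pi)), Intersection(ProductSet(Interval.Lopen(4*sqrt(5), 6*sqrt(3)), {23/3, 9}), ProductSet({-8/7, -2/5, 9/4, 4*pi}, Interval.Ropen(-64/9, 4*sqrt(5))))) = ProductSet(Interval.Ropen(-64/9, 9), Interval.open(-8/7, 4*pi))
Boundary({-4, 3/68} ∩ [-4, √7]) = {-4, 3/68}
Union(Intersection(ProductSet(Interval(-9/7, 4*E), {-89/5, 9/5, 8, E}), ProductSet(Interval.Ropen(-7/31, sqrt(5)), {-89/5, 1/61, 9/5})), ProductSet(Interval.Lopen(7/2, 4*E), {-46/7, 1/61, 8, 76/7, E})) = Union(ProductSet(Interval.Ropen(-7/31, sqrt(5)), {-89/5, 9/5}), ProductSet(Interval.Lopen(7/2, 4*E), {-46/7, 1/61, 8, 76/7, E}))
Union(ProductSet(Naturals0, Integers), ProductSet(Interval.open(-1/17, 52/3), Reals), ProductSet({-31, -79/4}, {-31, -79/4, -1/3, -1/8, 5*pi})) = Union(ProductSet({-31, -79/4}, {-31, -79/4, -1/3, -1/8, 5*pi}), ProductSet(Interval.open(-1/17, 52/3), Reals), ProductSet(Naturals0, Integers))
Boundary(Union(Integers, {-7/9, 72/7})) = Union({-7/9, 72/7}, Integers)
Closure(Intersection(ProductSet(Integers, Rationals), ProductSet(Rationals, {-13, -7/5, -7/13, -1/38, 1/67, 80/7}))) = ProductSet(Integers, {-13, -7/5, -7/13, -1/38, 1/67, 80/7})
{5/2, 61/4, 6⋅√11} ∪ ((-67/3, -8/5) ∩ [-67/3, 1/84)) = (-67/3, -8/5) ∪ {5/2, 61/4, 6⋅√11}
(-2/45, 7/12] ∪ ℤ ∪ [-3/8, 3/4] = ℤ ∪ [-3/8, 3/4]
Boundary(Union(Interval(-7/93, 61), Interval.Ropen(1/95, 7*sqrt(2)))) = {-7/93, 61}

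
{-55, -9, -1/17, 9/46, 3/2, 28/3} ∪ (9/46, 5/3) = {-55, -9, -1/17, 28/3} ∪ [9/46, 5/3)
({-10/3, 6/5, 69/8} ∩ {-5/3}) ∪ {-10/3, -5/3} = {-10/3, -5/3}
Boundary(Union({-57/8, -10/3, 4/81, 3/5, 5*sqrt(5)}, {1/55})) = {-57/8, -10/3, 1/55, 4/81, 3/5, 5*sqrt(5)}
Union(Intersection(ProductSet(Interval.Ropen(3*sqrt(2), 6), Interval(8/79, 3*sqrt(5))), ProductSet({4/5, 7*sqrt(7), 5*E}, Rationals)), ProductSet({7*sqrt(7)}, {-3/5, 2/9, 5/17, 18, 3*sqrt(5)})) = ProductSet({7*sqrt(7)}, {-3/5, 2/9, 5/17, 18, 3*sqrt(5)})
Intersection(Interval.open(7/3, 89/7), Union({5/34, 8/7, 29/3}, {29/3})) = {29/3}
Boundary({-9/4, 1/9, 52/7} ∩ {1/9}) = {1/9}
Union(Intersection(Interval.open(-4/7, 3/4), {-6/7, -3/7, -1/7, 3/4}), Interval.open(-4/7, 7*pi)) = Interval.open(-4/7, 7*pi)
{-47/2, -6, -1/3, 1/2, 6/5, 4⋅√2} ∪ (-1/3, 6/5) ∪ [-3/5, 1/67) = {-47/2, -6, 4⋅√2} ∪ [-3/5, 6/5]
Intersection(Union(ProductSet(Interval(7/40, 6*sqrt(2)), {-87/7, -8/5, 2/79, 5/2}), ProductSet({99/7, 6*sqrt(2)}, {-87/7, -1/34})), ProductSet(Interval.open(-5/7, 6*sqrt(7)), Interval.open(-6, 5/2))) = Union(ProductSet({99/7, 6*sqrt(2)}, {-1/34}), ProductSet(Interval(7/40, 6*sqrt(2)), {-8/5, 2/79}))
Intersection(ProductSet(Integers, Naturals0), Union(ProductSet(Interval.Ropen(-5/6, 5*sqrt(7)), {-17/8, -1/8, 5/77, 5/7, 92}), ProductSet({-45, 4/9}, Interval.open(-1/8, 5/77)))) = Union(ProductSet({-45}, Range(0, 1, 1)), ProductSet(Range(0, 14, 1), {92}))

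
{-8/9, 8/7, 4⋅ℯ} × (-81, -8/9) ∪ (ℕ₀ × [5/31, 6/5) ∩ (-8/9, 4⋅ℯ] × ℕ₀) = ({0, 1, …, 10} × {1}) ∪ ({-8/9, 8/7, 4⋅ℯ} × (-81, -8/9))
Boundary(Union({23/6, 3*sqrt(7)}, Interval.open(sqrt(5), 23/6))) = {23/6, sqrt(5), 3*sqrt(7)}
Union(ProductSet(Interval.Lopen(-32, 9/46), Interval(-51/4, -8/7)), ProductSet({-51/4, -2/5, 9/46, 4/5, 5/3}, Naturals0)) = Union(ProductSet({-51/4, -2/5, 9/46, 4/5, 5/3}, Naturals0), ProductSet(Interval.Lopen(-32, 9/46), Interval(-51/4, -8/7)))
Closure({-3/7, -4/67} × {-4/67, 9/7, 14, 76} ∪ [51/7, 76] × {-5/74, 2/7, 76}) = ({-3/7, -4/67} × {-4/67, 9/7, 14, 76}) ∪ ([51/7, 76] × {-5/74, 2/7, 76})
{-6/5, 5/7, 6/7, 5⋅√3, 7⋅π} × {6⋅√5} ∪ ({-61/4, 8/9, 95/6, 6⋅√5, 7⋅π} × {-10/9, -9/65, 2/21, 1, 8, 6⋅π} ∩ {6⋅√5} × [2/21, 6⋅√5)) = ({6⋅√5} × {2/21, 1, 8}) ∪ ({-6/5, 5/7, 6/7, 5⋅√3, 7⋅π} × {6⋅√5})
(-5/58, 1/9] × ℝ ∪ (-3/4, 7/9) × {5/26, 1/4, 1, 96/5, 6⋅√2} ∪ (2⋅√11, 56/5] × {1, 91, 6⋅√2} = ((-5/58, 1/9] × ℝ) ∪ ((-3/4, 7/9) × {5/26, 1/4, 1, 96/5, 6⋅√2}) ∪ ((2⋅√11, 56/5] × {1, 91, 6⋅√2})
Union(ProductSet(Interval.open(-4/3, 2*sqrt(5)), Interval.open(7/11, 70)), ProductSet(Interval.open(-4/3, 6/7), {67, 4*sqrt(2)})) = ProductSet(Interval.open(-4/3, 2*sqrt(5)), Interval.open(7/11, 70))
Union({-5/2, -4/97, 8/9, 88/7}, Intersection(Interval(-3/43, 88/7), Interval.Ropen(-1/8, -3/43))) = {-5/2, -4/97, 8/9, 88/7}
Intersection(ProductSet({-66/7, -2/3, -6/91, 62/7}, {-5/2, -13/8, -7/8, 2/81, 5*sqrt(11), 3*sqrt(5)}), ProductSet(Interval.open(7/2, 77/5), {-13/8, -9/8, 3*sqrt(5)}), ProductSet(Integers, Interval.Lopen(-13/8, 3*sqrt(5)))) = EmptySet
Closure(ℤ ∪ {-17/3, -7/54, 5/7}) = ℤ ∪ {-17/3, -7/54, 5/7}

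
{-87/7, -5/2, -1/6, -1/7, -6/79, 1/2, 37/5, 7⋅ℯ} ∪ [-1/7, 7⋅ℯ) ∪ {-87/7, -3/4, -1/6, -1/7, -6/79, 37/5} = {-87/7, -5/2, -3/4, -1/6} ∪ [-1/7, 7⋅ℯ]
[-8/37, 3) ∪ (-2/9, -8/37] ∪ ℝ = (-∞, ∞)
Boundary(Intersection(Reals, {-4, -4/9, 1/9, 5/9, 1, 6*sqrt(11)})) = {-4, -4/9, 1/9, 5/9, 1, 6*sqrt(11)}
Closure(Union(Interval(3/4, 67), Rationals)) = Union(Interval(-oo, oo), Rationals)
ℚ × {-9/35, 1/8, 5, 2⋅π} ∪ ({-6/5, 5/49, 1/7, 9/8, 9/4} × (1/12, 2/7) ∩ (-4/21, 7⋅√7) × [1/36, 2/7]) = (ℚ × {-9/35, 1/8, 5, 2⋅π}) ∪ ({5/49, 1/7, 9/8, 9/4} × (1/12, 2/7))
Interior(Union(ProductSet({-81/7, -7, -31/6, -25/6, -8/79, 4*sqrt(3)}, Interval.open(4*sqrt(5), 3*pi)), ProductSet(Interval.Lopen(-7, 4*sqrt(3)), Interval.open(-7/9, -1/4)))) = ProductSet(Interval.open(-7, 4*sqrt(3)), Interval.open(-7/9, -1/4))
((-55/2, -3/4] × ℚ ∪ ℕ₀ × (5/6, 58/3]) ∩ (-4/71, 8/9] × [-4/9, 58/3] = {0} × (5/6, 58/3]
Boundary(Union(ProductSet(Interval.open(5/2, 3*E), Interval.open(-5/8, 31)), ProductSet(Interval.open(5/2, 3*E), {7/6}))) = Union(ProductSet({5/2, 3*E}, Interval(-5/8, 31)), ProductSet(Interval(5/2, 3*E), {-5/8, 31}))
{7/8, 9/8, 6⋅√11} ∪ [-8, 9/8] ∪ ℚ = ℚ ∪ [-8, 9/8] ∪ {6⋅√11}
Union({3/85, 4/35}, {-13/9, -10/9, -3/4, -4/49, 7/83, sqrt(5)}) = {-13/9, -10/9, -3/4, -4/49, 3/85, 7/83, 4/35, sqrt(5)}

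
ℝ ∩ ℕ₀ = ℕ₀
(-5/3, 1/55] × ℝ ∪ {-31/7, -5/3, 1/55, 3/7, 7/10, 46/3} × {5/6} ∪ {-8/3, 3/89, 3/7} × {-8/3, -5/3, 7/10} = ((-5/3, 1/55] × ℝ) ∪ ({-8/3, 3/89, 3/7} × {-8/3, -5/3, 7/10}) ∪ ({-31/7, -5/3, 1/55, 3/7, 7/10, 46/3} × {5/6})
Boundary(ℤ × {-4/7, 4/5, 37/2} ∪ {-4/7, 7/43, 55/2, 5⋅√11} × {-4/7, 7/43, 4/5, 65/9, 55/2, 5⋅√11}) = (ℤ × {-4/7, 4/5, 37/2}) ∪ ({-4/7, 7/43, 55/2, 5⋅√11} × {-4/7, 7/43, 4/5, 65/9, 55/2, 5⋅√11})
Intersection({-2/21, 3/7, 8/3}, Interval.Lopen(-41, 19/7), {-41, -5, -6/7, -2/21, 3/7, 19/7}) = {-2/21, 3/7}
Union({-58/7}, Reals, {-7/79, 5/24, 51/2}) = Reals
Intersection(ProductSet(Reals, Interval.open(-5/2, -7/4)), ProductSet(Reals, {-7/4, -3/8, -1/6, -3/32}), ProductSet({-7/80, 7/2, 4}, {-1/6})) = EmptySet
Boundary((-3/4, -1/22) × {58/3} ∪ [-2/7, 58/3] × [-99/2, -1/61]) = ([-3/4, -1/22] × {58/3}) ∪ ({-2/7, 58/3} × [-99/2, -1/61]) ∪ ([-2/7, 58/3] × {-99/2, -1/61})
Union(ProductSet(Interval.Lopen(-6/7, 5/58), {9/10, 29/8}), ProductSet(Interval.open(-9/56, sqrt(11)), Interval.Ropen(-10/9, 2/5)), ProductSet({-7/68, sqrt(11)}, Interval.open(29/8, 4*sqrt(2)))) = Union(ProductSet({-7/68, sqrt(11)}, Interval.open(29/8, 4*sqrt(2))), ProductSet(Interval.Lopen(-6/7, 5/58), {9/10, 29/8}), ProductSet(Interval.open(-9/56, sqrt(11)), Interval.Ropen(-10/9, 2/5)))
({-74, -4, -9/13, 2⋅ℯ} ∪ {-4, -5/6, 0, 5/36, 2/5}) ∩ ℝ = {-74, -4, -5/6, -9/13, 0, 5/36, 2/5, 2⋅ℯ}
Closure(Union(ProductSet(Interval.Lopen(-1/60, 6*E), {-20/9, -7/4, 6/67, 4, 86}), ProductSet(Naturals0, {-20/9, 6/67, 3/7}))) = Union(ProductSet(Interval(-1/60, 6*E), {-20/9, -7/4, 6/67, 4, 86}), ProductSet(Naturals0, {-20/9, 6/67, 3/7}))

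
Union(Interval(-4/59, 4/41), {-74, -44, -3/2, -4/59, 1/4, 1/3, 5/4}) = Union({-74, -44, -3/2, 1/4, 1/3, 5/4}, Interval(-4/59, 4/41))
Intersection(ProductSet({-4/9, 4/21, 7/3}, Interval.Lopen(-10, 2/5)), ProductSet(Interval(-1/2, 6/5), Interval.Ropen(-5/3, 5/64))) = ProductSet({-4/9, 4/21}, Interval.Ropen(-5/3, 5/64))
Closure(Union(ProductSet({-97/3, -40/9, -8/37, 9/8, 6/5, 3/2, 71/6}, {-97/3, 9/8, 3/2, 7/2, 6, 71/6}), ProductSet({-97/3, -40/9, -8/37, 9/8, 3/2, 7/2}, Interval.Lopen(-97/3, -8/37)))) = Union(ProductSet({-97/3, -40/9, -8/37, 9/8, 3/2, 7/2}, Interval(-97/3, -8/37)), ProductSet({-97/3, -40/9, -8/37, 9/8, 6/5, 3/2, 71/6}, {-97/3, 9/8, 3/2, 7/2, 6, 71/6}))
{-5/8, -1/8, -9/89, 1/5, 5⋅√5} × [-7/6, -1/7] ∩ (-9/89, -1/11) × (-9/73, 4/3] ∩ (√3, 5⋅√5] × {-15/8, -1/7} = ∅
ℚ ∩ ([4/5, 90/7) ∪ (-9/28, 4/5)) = ℚ ∩ (-9/28, 90/7)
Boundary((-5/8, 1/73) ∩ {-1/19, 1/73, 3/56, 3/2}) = {-1/19}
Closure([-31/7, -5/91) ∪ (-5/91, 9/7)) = [-31/7, 9/7]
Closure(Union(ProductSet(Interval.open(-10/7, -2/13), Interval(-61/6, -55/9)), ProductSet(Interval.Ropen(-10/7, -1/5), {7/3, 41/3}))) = Union(ProductSet(Interval(-10/7, -1/5), {7/3, 41/3}), ProductSet(Interval(-10/7, -2/13), Interval(-61/6, -55/9)))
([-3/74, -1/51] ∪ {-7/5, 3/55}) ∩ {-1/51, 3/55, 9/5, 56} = {-1/51, 3/55}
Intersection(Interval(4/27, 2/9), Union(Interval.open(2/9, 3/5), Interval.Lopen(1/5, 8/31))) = Interval.Lopen(1/5, 2/9)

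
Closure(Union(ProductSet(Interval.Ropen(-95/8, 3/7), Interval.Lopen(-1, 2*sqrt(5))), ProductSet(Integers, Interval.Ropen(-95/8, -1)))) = Union(ProductSet({-95/8, 3/7}, Interval(-1, 2*sqrt(5))), ProductSet(Integers, Interval(-95/8, -1)), ProductSet(Interval(-95/8, 3/7), {-1, 2*sqrt(5)}), ProductSet(Interval.Ropen(-95/8, 3/7), Interval.Lopen(-1, 2*sqrt(5))))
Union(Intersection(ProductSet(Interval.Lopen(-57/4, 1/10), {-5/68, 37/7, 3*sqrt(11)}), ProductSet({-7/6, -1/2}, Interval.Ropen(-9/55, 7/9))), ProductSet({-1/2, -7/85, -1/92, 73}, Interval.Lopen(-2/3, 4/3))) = Union(ProductSet({-7/6, -1/2}, {-5/68}), ProductSet({-1/2, -7/85, -1/92, 73}, Interval.Lopen(-2/3, 4/3)))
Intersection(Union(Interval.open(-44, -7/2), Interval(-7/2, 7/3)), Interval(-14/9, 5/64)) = Interval(-14/9, 5/64)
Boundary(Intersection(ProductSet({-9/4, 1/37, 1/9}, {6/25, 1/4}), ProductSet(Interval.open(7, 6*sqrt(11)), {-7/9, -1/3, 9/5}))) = EmptySet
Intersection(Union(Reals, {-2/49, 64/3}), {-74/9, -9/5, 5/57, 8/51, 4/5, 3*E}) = {-74/9, -9/5, 5/57, 8/51, 4/5, 3*E}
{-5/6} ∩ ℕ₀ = ∅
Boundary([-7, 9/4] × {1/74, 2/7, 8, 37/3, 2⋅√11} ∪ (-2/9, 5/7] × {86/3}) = ([-2/9, 5/7] × {86/3}) ∪ ([-7, 9/4] × {1/74, 2/7, 8, 37/3, 2⋅√11})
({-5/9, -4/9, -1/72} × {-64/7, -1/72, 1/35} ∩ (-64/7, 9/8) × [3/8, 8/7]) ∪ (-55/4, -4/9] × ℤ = (-55/4, -4/9] × ℤ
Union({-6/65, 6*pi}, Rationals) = Union({6*pi}, Rationals)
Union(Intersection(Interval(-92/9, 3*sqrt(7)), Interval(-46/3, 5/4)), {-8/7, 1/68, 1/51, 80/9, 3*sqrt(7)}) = Union({80/9, 3*sqrt(7)}, Interval(-92/9, 5/4))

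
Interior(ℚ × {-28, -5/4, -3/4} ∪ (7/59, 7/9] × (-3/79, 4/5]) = ((7/59, 7/9) × (-3/79, 4/5)) ∪ ((ℚ \ (-∞, ∞)) × {-28, -5/4, -3/4})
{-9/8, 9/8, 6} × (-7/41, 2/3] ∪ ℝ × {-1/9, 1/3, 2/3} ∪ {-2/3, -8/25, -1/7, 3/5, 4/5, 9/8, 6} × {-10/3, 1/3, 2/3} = (ℝ × {-1/9, 1/3, 2/3}) ∪ ({-9/8, 9/8, 6} × (-7/41, 2/3]) ∪ ({-2/3, -8/25, -1/7, 3/5, 4/5, 9/8, 6} × {-10/3, 1/3, 2/3})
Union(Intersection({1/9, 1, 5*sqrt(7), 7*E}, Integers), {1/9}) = {1/9, 1}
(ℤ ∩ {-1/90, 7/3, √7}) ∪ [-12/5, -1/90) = [-12/5, -1/90)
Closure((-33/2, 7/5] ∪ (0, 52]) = [-33/2, 52]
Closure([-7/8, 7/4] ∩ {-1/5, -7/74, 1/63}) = {-1/5, -7/74, 1/63}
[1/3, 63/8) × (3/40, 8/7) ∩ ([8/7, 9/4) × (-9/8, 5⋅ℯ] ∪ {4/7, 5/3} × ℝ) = ({4/7} ∪ [8/7, 9/4)) × (3/40, 8/7)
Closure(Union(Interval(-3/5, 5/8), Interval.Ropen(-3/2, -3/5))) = Interval(-3/2, 5/8)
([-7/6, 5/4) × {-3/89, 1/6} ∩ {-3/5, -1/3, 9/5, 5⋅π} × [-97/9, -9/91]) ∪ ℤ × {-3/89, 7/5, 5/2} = ℤ × {-3/89, 7/5, 5/2}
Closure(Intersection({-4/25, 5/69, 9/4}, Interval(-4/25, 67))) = {-4/25, 5/69, 9/4}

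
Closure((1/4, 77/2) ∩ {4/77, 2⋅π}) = {2⋅π}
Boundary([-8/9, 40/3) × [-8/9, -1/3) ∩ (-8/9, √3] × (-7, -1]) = ∅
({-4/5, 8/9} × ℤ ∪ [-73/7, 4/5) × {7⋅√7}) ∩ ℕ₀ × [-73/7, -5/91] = ∅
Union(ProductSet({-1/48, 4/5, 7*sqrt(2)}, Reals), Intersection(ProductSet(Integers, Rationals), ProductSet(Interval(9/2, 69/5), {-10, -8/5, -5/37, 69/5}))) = Union(ProductSet({-1/48, 4/5, 7*sqrt(2)}, Reals), ProductSet(Range(5, 14, 1), {-10, -8/5, -5/37, 69/5}))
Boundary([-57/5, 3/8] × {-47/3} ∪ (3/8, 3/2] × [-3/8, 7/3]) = ([-57/5, 3/8] × {-47/3}) ∪ ({3/8, 3/2} × [-3/8, 7/3]) ∪ ([3/8, 3/2] × {-3/8, 7/3})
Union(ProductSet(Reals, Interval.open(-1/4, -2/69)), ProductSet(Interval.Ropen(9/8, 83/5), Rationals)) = Union(ProductSet(Interval.Ropen(9/8, 83/5), Rationals), ProductSet(Reals, Interval.open(-1/4, -2/69)))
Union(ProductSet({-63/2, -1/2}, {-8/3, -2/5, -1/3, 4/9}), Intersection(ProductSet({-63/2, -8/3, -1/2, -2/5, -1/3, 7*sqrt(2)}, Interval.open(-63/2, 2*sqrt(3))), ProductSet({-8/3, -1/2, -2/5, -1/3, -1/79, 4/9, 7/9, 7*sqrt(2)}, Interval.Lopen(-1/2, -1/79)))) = Union(ProductSet({-63/2, -1/2}, {-8/3, -2/5, -1/3, 4/9}), ProductSet({-8/3, -1/2, -2/5, -1/3, 7*sqrt(2)}, Interval.Lopen(-1/2, -1/79)))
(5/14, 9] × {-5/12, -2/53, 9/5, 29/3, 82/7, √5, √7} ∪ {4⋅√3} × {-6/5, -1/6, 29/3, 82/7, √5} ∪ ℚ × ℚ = (ℚ × ℚ) ∪ ({4⋅√3} × {-6/5, -1/6, 29/3, 82/7, √5}) ∪ ((5/14, 9] × {-5/12, -2/53, 9/5, 29/3, 82/7, √5, √7})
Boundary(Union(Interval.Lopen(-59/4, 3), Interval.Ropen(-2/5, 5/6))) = {-59/4, 3}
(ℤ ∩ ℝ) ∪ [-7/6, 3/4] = ℤ ∪ [-7/6, 3/4]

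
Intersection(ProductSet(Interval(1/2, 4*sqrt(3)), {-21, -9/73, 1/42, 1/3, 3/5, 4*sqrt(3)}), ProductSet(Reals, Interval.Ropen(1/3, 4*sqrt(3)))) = ProductSet(Interval(1/2, 4*sqrt(3)), {1/3, 3/5})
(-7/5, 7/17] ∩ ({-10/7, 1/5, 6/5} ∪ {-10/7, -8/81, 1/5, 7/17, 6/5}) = {-8/81, 1/5, 7/17}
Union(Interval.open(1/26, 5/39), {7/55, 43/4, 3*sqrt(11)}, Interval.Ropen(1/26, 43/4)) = Interval(1/26, 43/4)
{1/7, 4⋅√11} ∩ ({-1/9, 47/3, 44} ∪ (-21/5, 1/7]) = {1/7}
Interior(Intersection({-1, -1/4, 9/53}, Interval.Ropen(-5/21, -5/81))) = EmptySet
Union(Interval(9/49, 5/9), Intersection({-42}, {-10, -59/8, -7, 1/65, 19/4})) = Interval(9/49, 5/9)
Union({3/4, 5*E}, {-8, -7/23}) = {-8, -7/23, 3/4, 5*E}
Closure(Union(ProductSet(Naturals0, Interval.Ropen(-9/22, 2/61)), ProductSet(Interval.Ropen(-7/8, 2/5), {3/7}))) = Union(ProductSet(Interval(-7/8, 2/5), {3/7}), ProductSet(Naturals0, Interval(-9/22, 2/61)))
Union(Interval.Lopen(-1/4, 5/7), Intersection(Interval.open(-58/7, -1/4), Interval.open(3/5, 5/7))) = Interval.Lopen(-1/4, 5/7)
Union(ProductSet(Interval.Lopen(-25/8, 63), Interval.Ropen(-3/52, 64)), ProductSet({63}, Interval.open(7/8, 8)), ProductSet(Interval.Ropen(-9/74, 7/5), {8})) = ProductSet(Interval.Lopen(-25/8, 63), Interval.Ropen(-3/52, 64))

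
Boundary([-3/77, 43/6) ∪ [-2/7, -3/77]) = {-2/7, 43/6}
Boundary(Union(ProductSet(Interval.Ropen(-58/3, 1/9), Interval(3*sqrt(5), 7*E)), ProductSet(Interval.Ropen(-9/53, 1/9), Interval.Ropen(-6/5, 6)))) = Union(ProductSet({-58/3, 1/9}, Interval(3*sqrt(5), 7*E)), ProductSet({-9/53, 1/9}, Interval(-6/5, 6)), ProductSet(Interval(-58/3, 1/9), {3*sqrt(5), 7*E}), ProductSet(Interval(-9/53, 1/9), {-6/5, 6}))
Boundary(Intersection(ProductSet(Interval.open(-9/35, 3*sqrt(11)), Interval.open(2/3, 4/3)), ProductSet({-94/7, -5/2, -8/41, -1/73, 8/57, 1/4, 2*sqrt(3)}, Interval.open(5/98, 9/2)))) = ProductSet({-8/41, -1/73, 8/57, 1/4, 2*sqrt(3)}, Interval(2/3, 4/3))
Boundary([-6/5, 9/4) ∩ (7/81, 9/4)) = {7/81, 9/4}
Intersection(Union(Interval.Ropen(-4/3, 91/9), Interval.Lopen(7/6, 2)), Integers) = Range(-1, 11, 1)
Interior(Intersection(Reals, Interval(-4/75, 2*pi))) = Interval.open(-4/75, 2*pi)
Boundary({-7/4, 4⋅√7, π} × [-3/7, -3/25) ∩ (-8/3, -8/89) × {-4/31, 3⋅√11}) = {-7/4} × {-4/31}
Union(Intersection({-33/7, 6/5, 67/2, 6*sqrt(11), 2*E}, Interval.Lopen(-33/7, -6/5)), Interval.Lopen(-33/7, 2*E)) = Interval.Lopen(-33/7, 2*E)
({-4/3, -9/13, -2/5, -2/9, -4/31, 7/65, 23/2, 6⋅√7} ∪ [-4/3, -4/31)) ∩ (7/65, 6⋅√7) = {23/2}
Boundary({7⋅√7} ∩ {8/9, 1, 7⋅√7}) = {7⋅√7}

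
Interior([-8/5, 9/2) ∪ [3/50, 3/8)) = (-8/5, 9/2)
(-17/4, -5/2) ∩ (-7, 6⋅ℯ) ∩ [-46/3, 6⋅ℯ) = (-17/4, -5/2)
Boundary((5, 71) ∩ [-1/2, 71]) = {5, 71}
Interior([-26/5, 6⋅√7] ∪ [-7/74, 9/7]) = (-26/5, 6⋅√7)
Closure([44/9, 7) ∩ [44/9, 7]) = [44/9, 7]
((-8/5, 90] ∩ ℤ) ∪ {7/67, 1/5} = {-1, 0, …, 90} ∪ {7/67, 1/5}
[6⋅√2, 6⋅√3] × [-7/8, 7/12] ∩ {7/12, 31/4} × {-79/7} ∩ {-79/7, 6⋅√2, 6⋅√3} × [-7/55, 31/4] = ∅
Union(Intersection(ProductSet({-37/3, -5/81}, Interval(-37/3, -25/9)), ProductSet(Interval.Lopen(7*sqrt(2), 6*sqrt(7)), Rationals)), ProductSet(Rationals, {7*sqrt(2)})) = ProductSet(Rationals, {7*sqrt(2)})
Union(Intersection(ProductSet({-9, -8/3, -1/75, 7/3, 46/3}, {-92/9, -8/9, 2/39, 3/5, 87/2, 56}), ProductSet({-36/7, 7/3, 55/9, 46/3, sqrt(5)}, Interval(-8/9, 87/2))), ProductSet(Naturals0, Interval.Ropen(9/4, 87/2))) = Union(ProductSet({7/3, 46/3}, {-8/9, 2/39, 3/5, 87/2}), ProductSet(Naturals0, Interval.Ropen(9/4, 87/2)))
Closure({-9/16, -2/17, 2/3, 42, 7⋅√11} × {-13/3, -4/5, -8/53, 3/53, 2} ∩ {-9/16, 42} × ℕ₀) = {-9/16, 42} × {2}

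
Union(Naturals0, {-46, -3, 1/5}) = Union({-46, -3, 1/5}, Naturals0)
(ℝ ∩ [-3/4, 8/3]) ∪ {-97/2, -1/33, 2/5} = {-97/2} ∪ [-3/4, 8/3]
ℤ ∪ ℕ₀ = ℤ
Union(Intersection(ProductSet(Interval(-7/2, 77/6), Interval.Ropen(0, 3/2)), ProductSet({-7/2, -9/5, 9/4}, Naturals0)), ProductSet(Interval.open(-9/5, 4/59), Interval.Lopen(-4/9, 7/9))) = Union(ProductSet({-7/2, -9/5, 9/4}, Range(0, 2, 1)), ProductSet(Interval.open(-9/5, 4/59), Interval.Lopen(-4/9, 7/9)))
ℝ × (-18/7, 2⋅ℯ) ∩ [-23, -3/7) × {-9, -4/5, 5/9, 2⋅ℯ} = [-23, -3/7) × {-4/5, 5/9}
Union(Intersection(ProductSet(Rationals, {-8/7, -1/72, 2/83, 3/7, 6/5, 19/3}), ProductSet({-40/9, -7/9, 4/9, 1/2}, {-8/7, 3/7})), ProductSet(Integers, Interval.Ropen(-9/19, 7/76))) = Union(ProductSet({-40/9, -7/9, 4/9, 1/2}, {-8/7, 3/7}), ProductSet(Integers, Interval.Ropen(-9/19, 7/76)))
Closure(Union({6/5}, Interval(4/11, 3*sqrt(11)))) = Interval(4/11, 3*sqrt(11))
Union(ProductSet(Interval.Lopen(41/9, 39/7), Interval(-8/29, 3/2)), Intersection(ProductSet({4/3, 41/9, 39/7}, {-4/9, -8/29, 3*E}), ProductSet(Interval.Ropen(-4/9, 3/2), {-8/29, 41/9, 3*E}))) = Union(ProductSet({4/3}, {-8/29, 3*E}), ProductSet(Interval.Lopen(41/9, 39/7), Interval(-8/29, 3/2)))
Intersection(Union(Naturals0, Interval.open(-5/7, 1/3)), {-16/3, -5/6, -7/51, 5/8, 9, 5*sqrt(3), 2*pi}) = {-7/51, 9}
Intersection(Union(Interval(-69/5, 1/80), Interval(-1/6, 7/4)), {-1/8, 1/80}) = {-1/8, 1/80}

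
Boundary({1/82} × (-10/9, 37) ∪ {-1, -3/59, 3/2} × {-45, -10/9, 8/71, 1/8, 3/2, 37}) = ({1/82} × [-10/9, 37]) ∪ ({-1, -3/59, 3/2} × {-45, -10/9, 8/71, 1/8, 3/2, 37})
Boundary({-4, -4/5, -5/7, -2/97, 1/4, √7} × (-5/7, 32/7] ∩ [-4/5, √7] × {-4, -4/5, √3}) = {-4/5, -5/7, -2/97, 1/4, √7} × {√3}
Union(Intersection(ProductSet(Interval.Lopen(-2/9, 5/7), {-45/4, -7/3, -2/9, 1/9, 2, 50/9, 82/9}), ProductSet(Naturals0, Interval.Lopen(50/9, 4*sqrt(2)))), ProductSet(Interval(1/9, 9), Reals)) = ProductSet(Interval(1/9, 9), Reals)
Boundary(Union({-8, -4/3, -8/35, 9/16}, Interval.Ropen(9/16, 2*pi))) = {-8, -4/3, -8/35, 9/16, 2*pi}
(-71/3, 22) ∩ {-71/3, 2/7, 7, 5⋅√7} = {2/7, 7, 5⋅√7}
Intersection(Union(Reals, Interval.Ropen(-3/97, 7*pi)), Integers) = Integers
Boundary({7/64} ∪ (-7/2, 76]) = {-7/2, 76}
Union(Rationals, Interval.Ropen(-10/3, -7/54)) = Union(Interval(-10/3, -7/54), Rationals)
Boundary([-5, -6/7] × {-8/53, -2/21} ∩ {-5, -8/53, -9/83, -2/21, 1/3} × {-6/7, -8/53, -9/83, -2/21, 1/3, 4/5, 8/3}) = {-5} × {-8/53, -2/21}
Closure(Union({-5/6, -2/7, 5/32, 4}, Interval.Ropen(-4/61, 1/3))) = Union({-5/6, -2/7, 4}, Interval(-4/61, 1/3))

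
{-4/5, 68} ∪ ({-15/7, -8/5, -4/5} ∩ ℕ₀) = {-4/5, 68}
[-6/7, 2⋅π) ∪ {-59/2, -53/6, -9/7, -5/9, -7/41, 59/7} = {-59/2, -53/6, -9/7, 59/7} ∪ [-6/7, 2⋅π)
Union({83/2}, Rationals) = Rationals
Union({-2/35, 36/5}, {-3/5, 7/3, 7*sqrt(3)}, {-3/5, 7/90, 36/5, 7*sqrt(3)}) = {-3/5, -2/35, 7/90, 7/3, 36/5, 7*sqrt(3)}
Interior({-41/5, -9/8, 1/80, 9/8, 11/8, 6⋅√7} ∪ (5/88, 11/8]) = (5/88, 11/8)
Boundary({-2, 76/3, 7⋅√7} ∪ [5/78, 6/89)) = {-2, 5/78, 6/89, 76/3, 7⋅√7}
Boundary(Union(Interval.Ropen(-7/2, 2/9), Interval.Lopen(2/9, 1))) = {-7/2, 2/9, 1}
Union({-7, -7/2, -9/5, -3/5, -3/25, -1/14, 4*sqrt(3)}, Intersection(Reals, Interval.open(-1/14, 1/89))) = Union({-7, -7/2, -9/5, -3/5, -3/25, 4*sqrt(3)}, Interval.Ropen(-1/14, 1/89))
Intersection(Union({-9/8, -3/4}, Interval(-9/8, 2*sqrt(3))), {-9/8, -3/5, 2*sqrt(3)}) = {-9/8, -3/5, 2*sqrt(3)}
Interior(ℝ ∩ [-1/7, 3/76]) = (-1/7, 3/76)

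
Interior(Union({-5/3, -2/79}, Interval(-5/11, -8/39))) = Interval.open(-5/11, -8/39)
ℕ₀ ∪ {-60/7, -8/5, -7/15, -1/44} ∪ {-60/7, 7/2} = {-60/7, -8/5, -7/15, -1/44, 7/2} ∪ ℕ₀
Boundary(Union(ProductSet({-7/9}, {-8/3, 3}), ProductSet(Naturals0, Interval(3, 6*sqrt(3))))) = Union(ProductSet({-7/9}, {-8/3, 3}), ProductSet(Naturals0, Interval(3, 6*sqrt(3))))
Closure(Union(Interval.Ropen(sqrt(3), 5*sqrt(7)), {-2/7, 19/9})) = Union({-2/7}, Interval(sqrt(3), 5*sqrt(7)))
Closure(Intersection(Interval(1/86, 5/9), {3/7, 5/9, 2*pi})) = {3/7, 5/9}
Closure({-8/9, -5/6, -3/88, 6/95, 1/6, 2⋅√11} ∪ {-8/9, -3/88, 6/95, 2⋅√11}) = {-8/9, -5/6, -3/88, 6/95, 1/6, 2⋅√11}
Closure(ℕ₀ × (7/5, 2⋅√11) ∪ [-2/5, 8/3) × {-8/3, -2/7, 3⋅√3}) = (ℕ₀ × [7/5, 2⋅√11]) ∪ ([-2/5, 8/3] × {-8/3, -2/7, 3⋅√3})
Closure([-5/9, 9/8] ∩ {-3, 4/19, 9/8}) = {4/19, 9/8}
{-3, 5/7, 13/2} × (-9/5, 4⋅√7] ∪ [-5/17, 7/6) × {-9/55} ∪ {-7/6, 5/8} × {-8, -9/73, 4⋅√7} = ([-5/17, 7/6) × {-9/55}) ∪ ({-7/6, 5/8} × {-8, -9/73, 4⋅√7}) ∪ ({-3, 5/7, 13/2} × (-9/5, 4⋅√7])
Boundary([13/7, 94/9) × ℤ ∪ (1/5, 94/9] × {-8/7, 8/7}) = ([13/7, 94/9] × ℤ) ∪ ([1/5, 94/9] × {-8/7, 8/7})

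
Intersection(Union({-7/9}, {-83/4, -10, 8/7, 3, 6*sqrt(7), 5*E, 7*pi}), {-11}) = EmptySet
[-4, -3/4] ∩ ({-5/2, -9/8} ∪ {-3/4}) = {-5/2, -9/8, -3/4}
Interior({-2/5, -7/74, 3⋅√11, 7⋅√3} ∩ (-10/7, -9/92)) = ∅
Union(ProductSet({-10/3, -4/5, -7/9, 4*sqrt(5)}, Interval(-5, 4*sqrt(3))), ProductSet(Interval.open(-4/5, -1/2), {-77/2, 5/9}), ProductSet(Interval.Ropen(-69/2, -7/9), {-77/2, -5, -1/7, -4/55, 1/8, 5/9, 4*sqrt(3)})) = Union(ProductSet({-10/3, -4/5, -7/9, 4*sqrt(5)}, Interval(-5, 4*sqrt(3))), ProductSet(Interval.Ropen(-69/2, -7/9), {-77/2, -5, -1/7, -4/55, 1/8, 5/9, 4*sqrt(3)}), ProductSet(Interval.open(-4/5, -1/2), {-77/2, 5/9}))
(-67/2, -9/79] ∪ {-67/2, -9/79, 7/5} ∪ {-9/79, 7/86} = [-67/2, -9/79] ∪ {7/86, 7/5}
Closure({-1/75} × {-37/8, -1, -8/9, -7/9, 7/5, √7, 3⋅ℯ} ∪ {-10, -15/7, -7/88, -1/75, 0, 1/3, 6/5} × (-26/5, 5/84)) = ({-10, -15/7, -7/88, -1/75, 0, 1/3, 6/5} × [-26/5, 5/84]) ∪ ({-1/75} × {-37/8, -1, -8/9, -7/9, 7/5, √7, 3⋅ℯ})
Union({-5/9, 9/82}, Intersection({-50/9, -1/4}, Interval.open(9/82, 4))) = {-5/9, 9/82}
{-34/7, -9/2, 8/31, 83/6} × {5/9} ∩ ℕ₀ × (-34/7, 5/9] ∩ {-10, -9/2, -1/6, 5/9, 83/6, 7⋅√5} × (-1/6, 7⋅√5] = ∅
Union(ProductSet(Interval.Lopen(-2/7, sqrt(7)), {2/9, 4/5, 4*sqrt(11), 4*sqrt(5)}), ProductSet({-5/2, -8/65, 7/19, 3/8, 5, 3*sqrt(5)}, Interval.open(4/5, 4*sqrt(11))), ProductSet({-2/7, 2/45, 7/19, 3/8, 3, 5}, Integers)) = Union(ProductSet({-5/2, -8/65, 7/19, 3/8, 5, 3*sqrt(5)}, Interval.open(4/5, 4*sqrt(11))), ProductSet({-2/7, 2/45, 7/19, 3/8, 3, 5}, Integers), ProductSet(Interval.Lopen(-2/7, sqrt(7)), {2/9, 4/5, 4*sqrt(11), 4*sqrt(5)}))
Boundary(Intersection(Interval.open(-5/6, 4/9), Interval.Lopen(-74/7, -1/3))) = {-5/6, -1/3}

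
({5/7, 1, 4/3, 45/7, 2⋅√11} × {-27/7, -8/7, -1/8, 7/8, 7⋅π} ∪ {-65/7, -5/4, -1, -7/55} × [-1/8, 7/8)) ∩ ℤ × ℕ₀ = {-1} × {0}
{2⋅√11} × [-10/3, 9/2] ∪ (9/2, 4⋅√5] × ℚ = ((9/2, 4⋅√5] × ℚ) ∪ ({2⋅√11} × [-10/3, 9/2])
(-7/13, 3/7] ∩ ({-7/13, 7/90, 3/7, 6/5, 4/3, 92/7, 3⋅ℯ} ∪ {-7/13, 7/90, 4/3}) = {7/90, 3/7}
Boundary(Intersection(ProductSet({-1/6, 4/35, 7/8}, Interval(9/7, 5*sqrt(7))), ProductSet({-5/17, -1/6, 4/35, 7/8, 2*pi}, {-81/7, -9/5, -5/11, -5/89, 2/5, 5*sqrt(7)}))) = ProductSet({-1/6, 4/35, 7/8}, {5*sqrt(7)})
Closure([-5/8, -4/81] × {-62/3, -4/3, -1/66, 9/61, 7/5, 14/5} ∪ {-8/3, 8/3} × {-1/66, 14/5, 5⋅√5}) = ({-8/3, 8/3} × {-1/66, 14/5, 5⋅√5}) ∪ ([-5/8, -4/81] × {-62/3, -4/3, -1/66, 9/61, 7/5, 14/5})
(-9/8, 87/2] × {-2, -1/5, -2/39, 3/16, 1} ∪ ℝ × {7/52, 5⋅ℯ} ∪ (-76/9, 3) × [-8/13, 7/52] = (ℝ × {7/52, 5⋅ℯ}) ∪ ((-76/9, 3) × [-8/13, 7/52]) ∪ ((-9/8, 87/2] × {-2, -1/5, -2/39, 3/16, 1})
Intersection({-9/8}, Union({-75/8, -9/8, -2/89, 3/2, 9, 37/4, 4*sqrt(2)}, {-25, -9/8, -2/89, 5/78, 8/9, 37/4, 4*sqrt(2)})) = {-9/8}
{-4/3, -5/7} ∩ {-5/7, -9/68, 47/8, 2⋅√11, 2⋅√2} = {-5/7}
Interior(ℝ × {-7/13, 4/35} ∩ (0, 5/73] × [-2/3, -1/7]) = ∅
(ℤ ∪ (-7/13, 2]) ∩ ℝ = ℤ ∪ (-7/13, 2]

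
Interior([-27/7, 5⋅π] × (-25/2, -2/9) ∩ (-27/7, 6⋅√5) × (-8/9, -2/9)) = (-27/7, 6⋅√5) × (-8/9, -2/9)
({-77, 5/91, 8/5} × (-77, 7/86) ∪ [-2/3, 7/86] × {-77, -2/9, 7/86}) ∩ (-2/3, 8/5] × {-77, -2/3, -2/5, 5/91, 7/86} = ({5/91, 8/5} × {-2/3, -2/5, 5/91}) ∪ ((-2/3, 7/86] × {-77, 7/86})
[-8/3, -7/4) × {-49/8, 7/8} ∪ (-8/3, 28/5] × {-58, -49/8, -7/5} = ([-8/3, -7/4) × {-49/8, 7/8}) ∪ ((-8/3, 28/5] × {-58, -49/8, -7/5})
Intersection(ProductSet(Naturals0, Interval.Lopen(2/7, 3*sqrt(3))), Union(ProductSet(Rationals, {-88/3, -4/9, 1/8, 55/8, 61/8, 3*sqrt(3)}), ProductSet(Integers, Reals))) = ProductSet(Naturals0, Interval.Lopen(2/7, 3*sqrt(3)))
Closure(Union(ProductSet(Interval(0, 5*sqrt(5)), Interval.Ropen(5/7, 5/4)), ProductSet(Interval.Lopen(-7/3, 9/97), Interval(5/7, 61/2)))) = Union(ProductSet({5*sqrt(5)}, Interval(5/7, 5/4)), ProductSet(Interval(-7/3, 9/97), Interval(5/7, 61/2)), ProductSet(Interval(0, 5*sqrt(5)), Interval.Ropen(5/7, 5/4)), ProductSet(Interval(9/97, 5*sqrt(5)), {5/7, 5/4}))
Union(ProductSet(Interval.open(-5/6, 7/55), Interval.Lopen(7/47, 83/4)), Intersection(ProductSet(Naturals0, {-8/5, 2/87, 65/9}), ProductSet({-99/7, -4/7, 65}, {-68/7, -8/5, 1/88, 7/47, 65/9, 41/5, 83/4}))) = Union(ProductSet({65}, {-8/5, 65/9}), ProductSet(Interval.open(-5/6, 7/55), Interval.Lopen(7/47, 83/4)))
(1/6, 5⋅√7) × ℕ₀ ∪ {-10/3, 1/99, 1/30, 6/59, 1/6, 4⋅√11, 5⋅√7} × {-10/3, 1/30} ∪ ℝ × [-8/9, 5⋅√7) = ((1/6, 5⋅√7) × ℕ₀) ∪ (ℝ × [-8/9, 5⋅√7)) ∪ ({-10/3, 1/99, 1/30, 6/59, 1/6, 4⋅√11, 5⋅√7} × {-10/3, 1/30})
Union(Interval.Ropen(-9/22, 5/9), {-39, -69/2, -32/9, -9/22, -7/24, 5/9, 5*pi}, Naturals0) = Union({-39, -69/2, -32/9, 5*pi}, Interval(-9/22, 5/9), Naturals0)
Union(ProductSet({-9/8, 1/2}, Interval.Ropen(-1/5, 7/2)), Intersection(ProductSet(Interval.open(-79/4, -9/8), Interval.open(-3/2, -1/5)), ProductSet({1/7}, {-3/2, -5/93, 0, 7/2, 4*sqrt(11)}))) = ProductSet({-9/8, 1/2}, Interval.Ropen(-1/5, 7/2))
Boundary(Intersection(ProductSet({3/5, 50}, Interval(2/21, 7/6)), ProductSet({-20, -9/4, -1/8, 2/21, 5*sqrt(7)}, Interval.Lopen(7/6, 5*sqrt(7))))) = EmptySet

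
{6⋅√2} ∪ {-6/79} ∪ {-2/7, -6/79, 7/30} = {-2/7, -6/79, 7/30, 6⋅√2}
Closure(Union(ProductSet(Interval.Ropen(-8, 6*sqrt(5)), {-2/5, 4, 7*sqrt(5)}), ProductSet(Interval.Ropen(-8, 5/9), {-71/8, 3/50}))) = Union(ProductSet(Interval(-8, 5/9), {-71/8, 3/50}), ProductSet(Interval(-8, 6*sqrt(5)), {-2/5, 4, 7*sqrt(5)}))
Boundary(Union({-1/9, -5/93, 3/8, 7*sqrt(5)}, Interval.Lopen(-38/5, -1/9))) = {-38/5, -1/9, -5/93, 3/8, 7*sqrt(5)}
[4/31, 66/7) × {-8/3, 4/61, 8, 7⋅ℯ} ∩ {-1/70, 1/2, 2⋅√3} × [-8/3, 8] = {1/2, 2⋅√3} × {-8/3, 4/61, 8}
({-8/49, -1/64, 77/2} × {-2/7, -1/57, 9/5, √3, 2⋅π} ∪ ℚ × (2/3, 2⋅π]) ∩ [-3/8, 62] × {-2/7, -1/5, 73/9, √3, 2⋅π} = ({-8/49, -1/64, 77/2} × {-2/7, √3, 2⋅π}) ∪ ((ℚ ∩ [-3/8, 62]) × {√3, 2⋅π})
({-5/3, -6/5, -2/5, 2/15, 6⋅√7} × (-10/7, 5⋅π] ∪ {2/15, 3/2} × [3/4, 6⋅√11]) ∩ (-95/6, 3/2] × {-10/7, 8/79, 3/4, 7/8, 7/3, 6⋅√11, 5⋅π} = ({-5/3, -6/5, -2/5, 2/15} × {8/79, 3/4, 7/8, 7/3, 5⋅π}) ∪ ({2/15, 3/2} × {3/4, 7/8, 7/3, 6⋅√11, 5⋅π})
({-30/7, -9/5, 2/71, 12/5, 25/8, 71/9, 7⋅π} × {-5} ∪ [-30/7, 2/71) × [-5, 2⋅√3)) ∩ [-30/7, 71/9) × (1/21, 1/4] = [-30/7, 2/71) × (1/21, 1/4]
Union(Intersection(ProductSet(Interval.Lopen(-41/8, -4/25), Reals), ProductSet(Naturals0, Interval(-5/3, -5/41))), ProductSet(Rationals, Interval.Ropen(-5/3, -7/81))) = ProductSet(Rationals, Interval.Ropen(-5/3, -7/81))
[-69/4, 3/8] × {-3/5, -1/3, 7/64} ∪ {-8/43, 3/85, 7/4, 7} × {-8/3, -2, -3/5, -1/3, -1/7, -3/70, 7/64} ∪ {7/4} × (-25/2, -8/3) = ({7/4} × (-25/2, -8/3)) ∪ ([-69/4, 3/8] × {-3/5, -1/3, 7/64}) ∪ ({-8/43, 3/85, 7/4, 7} × {-8/3, -2, -3/5, -1/3, -1/7, -3/70, 7/64})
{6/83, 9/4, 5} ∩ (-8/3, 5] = {6/83, 9/4, 5}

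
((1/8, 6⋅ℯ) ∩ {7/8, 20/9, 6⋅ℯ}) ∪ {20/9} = {7/8, 20/9}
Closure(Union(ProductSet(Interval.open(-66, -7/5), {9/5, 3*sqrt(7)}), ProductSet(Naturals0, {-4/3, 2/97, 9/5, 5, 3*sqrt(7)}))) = Union(ProductSet(Interval(-66, -7/5), {9/5, 3*sqrt(7)}), ProductSet(Naturals0, {-4/3, 2/97, 9/5, 5, 3*sqrt(7)}))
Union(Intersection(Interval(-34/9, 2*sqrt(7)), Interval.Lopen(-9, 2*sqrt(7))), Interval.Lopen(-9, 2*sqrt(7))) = Interval.Lopen(-9, 2*sqrt(7))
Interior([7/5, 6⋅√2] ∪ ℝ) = (-∞, ∞)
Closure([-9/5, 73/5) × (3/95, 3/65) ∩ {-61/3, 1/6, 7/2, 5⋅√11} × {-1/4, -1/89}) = ∅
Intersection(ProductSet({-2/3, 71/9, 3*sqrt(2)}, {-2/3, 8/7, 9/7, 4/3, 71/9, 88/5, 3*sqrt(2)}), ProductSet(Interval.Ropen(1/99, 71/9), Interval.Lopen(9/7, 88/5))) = ProductSet({3*sqrt(2)}, {4/3, 71/9, 88/5, 3*sqrt(2)})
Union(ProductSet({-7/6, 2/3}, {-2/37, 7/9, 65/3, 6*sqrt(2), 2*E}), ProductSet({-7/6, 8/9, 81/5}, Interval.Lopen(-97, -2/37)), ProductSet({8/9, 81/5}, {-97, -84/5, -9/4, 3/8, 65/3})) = Union(ProductSet({-7/6, 2/3}, {-2/37, 7/9, 65/3, 6*sqrt(2), 2*E}), ProductSet({8/9, 81/5}, {-97, -84/5, -9/4, 3/8, 65/3}), ProductSet({-7/6, 8/9, 81/5}, Interval.Lopen(-97, -2/37)))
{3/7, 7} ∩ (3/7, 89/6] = {7}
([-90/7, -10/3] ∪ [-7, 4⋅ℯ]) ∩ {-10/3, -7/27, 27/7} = {-10/3, -7/27, 27/7}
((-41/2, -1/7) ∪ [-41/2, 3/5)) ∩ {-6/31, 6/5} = {-6/31}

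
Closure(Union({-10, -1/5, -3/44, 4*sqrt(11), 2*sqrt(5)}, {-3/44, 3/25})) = {-10, -1/5, -3/44, 3/25, 4*sqrt(11), 2*sqrt(5)}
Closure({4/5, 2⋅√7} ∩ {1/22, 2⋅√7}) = {2⋅√7}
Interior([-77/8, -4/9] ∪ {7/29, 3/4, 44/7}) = (-77/8, -4/9)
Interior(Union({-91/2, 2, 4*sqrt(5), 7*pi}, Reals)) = Reals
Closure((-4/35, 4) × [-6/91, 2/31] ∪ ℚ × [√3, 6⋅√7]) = ([-4/35, 4] × [-6/91, 2/31]) ∪ (ℝ × [√3, 6⋅√7])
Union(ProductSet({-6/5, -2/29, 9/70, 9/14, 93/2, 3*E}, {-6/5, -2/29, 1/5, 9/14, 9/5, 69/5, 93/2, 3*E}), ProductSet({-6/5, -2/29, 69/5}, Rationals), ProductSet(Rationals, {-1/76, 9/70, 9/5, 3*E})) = Union(ProductSet({-6/5, -2/29, 69/5}, Rationals), ProductSet({-6/5, -2/29, 9/70, 9/14, 93/2, 3*E}, {-6/5, -2/29, 1/5, 9/14, 9/5, 69/5, 93/2, 3*E}), ProductSet(Rationals, {-1/76, 9/70, 9/5, 3*E}))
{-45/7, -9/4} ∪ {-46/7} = {-46/7, -45/7, -9/4}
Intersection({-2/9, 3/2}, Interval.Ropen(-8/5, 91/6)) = {-2/9, 3/2}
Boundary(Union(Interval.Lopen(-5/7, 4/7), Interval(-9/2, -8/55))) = {-9/2, 4/7}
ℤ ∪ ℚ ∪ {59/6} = ℚ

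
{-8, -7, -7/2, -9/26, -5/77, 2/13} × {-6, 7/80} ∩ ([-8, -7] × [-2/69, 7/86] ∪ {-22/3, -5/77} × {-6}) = {-5/77} × {-6}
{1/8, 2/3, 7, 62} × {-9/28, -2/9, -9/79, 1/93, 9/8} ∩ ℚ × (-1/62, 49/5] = {1/8, 2/3, 7, 62} × {1/93, 9/8}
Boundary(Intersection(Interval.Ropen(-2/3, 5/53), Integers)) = Range(0, 1, 1)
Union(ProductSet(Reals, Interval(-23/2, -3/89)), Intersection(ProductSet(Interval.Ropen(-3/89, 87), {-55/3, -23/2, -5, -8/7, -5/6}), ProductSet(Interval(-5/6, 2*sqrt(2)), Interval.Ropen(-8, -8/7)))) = ProductSet(Reals, Interval(-23/2, -3/89))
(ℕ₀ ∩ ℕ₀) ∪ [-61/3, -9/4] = [-61/3, -9/4] ∪ ℕ₀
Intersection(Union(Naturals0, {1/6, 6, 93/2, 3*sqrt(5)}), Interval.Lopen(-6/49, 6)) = Union({1/6}, Range(0, 7, 1))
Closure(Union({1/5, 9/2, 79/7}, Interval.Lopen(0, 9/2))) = Union({79/7}, Interval(0, 9/2))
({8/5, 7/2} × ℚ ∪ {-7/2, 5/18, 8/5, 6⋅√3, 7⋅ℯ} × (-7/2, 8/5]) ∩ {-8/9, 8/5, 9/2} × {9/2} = {8/5} × {9/2}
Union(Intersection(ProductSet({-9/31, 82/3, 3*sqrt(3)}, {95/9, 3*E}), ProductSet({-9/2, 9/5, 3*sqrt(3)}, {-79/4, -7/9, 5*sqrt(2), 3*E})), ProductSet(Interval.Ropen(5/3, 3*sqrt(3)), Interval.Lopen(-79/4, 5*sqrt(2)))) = Union(ProductSet({3*sqrt(3)}, {3*E}), ProductSet(Interval.Ropen(5/3, 3*sqrt(3)), Interval.Lopen(-79/4, 5*sqrt(2))))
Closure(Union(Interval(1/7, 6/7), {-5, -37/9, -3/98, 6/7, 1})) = Union({-5, -37/9, -3/98, 1}, Interval(1/7, 6/7))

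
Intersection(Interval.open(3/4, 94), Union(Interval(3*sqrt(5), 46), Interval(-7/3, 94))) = Interval.open(3/4, 94)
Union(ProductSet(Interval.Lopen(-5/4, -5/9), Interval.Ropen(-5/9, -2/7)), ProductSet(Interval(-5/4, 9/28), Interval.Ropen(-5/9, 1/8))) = ProductSet(Interval(-5/4, 9/28), Interval.Ropen(-5/9, 1/8))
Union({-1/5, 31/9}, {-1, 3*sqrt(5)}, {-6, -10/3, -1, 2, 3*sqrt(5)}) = {-6, -10/3, -1, -1/5, 2, 31/9, 3*sqrt(5)}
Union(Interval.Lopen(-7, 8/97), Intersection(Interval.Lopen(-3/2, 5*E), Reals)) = Interval.Lopen(-7, 5*E)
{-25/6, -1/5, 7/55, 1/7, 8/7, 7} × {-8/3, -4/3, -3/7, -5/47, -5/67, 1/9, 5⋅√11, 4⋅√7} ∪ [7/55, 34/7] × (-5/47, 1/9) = ([7/55, 34/7] × (-5/47, 1/9)) ∪ ({-25/6, -1/5, 7/55, 1/7, 8/7, 7} × {-8/3, -4/3, -3/7, -5/47, -5/67, 1/9, 5⋅√11, 4⋅√7})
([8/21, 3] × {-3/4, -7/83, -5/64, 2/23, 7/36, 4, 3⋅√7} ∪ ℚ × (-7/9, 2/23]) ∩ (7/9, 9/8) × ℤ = ((7/9, 9/8) × {4}) ∪ ((ℚ ∩ (7/9, 9/8)) × {0})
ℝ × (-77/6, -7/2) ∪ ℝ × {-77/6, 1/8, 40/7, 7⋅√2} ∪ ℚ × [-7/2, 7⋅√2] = (ℚ × [-7/2, 7⋅√2]) ∪ (ℝ × ([-77/6, -7/2) ∪ {1/8, 40/7, 7⋅√2}))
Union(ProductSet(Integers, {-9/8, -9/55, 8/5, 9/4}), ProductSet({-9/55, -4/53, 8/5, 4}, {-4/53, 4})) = Union(ProductSet({-9/55, -4/53, 8/5, 4}, {-4/53, 4}), ProductSet(Integers, {-9/8, -9/55, 8/5, 9/4}))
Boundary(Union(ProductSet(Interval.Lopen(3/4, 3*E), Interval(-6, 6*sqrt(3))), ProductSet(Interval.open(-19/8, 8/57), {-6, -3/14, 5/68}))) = Union(ProductSet({3/4, 3*E}, Interval(-6, 6*sqrt(3))), ProductSet(Interval(-19/8, 8/57), {-6, -3/14, 5/68}), ProductSet(Interval(3/4, 3*E), {-6, 6*sqrt(3)}))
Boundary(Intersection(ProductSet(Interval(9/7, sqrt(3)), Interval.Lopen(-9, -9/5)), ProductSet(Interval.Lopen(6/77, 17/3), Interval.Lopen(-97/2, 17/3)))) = Union(ProductSet({9/7, sqrt(3)}, Interval(-9, -9/5)), ProductSet(Interval(9/7, sqrt(3)), {-9, -9/5}))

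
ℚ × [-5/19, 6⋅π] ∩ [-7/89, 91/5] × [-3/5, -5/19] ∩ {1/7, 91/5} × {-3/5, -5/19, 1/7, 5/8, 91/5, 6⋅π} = {1/7, 91/5} × {-5/19}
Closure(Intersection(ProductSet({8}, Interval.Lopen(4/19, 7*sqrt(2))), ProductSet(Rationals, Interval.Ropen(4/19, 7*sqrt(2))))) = ProductSet({8}, Interval(4/19, 7*sqrt(2)))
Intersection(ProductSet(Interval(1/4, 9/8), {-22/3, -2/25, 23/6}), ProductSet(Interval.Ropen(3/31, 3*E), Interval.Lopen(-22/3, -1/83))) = ProductSet(Interval(1/4, 9/8), {-2/25})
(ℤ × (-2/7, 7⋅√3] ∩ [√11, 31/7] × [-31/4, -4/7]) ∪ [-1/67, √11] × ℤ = [-1/67, √11] × ℤ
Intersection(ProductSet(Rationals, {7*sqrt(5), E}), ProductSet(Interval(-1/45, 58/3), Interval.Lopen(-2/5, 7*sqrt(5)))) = ProductSet(Intersection(Interval(-1/45, 58/3), Rationals), {7*sqrt(5), E})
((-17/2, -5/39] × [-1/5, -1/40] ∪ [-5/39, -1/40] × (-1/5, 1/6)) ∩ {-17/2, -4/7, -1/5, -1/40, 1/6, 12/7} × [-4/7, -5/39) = ({-1/40} × (-1/5, -5/39)) ∪ ({-4/7, -1/5} × [-1/5, -5/39))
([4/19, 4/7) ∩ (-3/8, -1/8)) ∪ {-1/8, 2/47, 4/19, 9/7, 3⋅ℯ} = {-1/8, 2/47, 4/19, 9/7, 3⋅ℯ}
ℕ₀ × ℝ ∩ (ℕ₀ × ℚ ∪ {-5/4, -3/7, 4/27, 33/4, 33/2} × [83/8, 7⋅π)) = ℕ₀ × ℚ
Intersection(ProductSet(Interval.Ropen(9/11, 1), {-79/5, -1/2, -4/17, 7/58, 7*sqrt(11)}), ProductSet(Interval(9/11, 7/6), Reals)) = ProductSet(Interval.Ropen(9/11, 1), {-79/5, -1/2, -4/17, 7/58, 7*sqrt(11)})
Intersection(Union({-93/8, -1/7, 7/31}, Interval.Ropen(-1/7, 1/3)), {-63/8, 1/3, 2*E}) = EmptySet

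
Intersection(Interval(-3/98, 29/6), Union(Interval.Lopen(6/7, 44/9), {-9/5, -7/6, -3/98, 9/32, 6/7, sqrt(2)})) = Union({-3/98, 9/32}, Interval(6/7, 29/6))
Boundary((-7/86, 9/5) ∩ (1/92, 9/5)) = {1/92, 9/5}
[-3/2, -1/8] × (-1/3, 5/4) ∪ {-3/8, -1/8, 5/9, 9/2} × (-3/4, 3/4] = ({-3/8, -1/8, 5/9, 9/2} × (-3/4, 3/4]) ∪ ([-3/2, -1/8] × (-1/3, 5/4))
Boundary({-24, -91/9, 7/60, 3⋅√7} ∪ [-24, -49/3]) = {-24, -49/3, -91/9, 7/60, 3⋅√7}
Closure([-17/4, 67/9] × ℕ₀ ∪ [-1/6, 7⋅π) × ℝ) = ([-17/4, 67/9] × ℕ₀) ∪ ([-1/6, 7⋅π] × ℝ)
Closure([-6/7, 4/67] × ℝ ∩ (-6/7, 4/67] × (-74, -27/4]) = ({-6/7, 4/67} × [-74, -27/4]) ∪ ([-6/7, 4/67] × {-74, -27/4}) ∪ ((-6/7, 4/67] × (-74, -27/4])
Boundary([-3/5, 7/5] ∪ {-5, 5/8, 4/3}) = {-5, -3/5, 7/5}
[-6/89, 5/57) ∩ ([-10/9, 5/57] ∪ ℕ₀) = [-6/89, 5/57) ∪ {0}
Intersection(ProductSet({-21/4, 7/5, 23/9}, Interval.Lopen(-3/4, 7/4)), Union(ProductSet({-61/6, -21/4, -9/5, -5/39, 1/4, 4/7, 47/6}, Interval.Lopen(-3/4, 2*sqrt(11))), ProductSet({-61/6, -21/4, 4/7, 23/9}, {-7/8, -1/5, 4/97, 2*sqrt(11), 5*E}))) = Union(ProductSet({-21/4}, Interval.Lopen(-3/4, 7/4)), ProductSet({-21/4, 23/9}, {-1/5, 4/97}))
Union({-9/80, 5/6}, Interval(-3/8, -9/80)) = Union({5/6}, Interval(-3/8, -9/80))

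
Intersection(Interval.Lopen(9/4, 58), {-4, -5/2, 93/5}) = {93/5}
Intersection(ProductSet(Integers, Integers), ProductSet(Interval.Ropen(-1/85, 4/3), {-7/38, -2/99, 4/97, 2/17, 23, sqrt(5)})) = ProductSet(Range(0, 2, 1), {23})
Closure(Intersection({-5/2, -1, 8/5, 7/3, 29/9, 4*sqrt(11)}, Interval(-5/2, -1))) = {-5/2, -1}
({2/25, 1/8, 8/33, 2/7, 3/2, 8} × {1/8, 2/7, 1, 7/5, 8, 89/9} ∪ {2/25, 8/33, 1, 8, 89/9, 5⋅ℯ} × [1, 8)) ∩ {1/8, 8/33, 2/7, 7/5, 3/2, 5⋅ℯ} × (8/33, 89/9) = ({8/33, 5⋅ℯ} × [1, 8)) ∪ ({1/8, 8/33, 2/7, 3/2} × {2/7, 1, 7/5, 8})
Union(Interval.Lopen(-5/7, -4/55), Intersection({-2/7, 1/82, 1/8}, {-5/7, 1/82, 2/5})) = Union({1/82}, Interval.Lopen(-5/7, -4/55))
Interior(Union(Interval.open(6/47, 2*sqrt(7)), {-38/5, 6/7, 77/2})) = Interval.open(6/47, 2*sqrt(7))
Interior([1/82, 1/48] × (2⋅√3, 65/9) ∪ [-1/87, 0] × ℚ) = ([-1/87, 0] × (ℚ \ (-∞, ∞))) ∪ ((1/82, 1/48) × (2⋅√3, 65/9))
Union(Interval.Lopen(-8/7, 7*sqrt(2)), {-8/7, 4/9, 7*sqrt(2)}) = Interval(-8/7, 7*sqrt(2))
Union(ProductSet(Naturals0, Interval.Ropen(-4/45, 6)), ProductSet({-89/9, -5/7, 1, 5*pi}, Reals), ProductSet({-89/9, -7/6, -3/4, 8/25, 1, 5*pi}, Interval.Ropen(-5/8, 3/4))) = Union(ProductSet({-89/9, -5/7, 1, 5*pi}, Reals), ProductSet({-89/9, -7/6, -3/4, 8/25, 1, 5*pi}, Interval.Ropen(-5/8, 3/4)), ProductSet(Naturals0, Interval.Ropen(-4/45, 6)))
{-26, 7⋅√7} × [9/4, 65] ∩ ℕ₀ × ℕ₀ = ∅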